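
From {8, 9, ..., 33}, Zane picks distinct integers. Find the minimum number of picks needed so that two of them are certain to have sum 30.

Two chosen integers sum to 30 exactly when both halves of some pair {x, 30−x} with 8 ≤ x ≤ 30−x ≤ 22 are chosen — 7 such pairs.
The remaining 12 elements (those with no distinct partner in range) can never complete a 30-sum, so the worst case takes all of them and one from each pair: 12 + 7 = 19.
By the pigeonhole principle, the 20th integer has to be the second member of some pair, so 19 + 1 = 20.

20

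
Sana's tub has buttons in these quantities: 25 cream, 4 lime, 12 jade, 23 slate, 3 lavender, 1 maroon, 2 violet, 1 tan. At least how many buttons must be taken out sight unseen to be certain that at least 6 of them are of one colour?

27

An adversary could hand out at most 5 buttons per colour (5 colours run out sooner): 5 + 4 + 5 + 5 + 3 + 1 + 2 + 1 = 26 buttons and still no colour has 6.
Pigeonhole: one more button lands in a colour already at 5, so 27 draws are enough and 26 are not.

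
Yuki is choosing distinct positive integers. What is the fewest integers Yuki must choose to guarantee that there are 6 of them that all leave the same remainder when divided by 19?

By pigeonhole, the 19 residue classes mod 19 are the pigeonholes.
With 95 integers one could put 5 in each residue class and have no class reach 6.
The 96th integer pushes some class to 6, so 19·5 + 1 = 96.

96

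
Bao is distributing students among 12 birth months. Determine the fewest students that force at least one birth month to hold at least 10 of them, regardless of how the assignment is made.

109

With 108 students one could put exactly 9 in each of the 12 birth months, and no birth month would reach 10.
Pigeonhole: one more student must land in a birth month that already has 9, giving it 10.
So 12 × 9 + 1 = 109 students are required.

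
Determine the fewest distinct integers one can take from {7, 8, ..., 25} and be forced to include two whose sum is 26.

14

Group the elements by complementary pair {x, 26−x}: {7,19}, {8,18}, {9,17}, …, giving 6 two-element pairs, the single value 13 (it cannot pair with itself since the integers are distinct), and 6 integers whose partner 26−x falls outside [7,25].
By the pigeonhole principle, treating each of those 13 groups as a pigeonhole, one can pick one integer per group — 13 integers — with no two summing to 26.
The 14th integer lands in an occupied pair, forcing a sum of 26.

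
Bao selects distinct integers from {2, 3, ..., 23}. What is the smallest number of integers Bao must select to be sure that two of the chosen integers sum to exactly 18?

Group the elements by complementary pair {x, 18−x}: {2,16}, {3,15}, {4,14}, …, giving 7 two-element pairs, the single value 9 (it cannot pair with itself since the integers are distinct), and 7 integers whose partner 18−x falls outside [2,23].
Treating each of those 15 groups as a pigeonhole, one can pick one integer per group — 15 integers — with no two summing to 18.
The 16th integer lands in an occupied pair, forcing a sum of 18.

16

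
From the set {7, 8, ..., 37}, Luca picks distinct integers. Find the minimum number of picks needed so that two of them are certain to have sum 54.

A set avoiding the sum 54 can contain at most one of each pair {x, 54−x}, plus the 11 elements whose complement lies outside the range or equal to its own complement.
The integers 7, …, 27 (21 of them) are such a set: any two sum to at least 7+8 = 15 and at most 26+27 = 53 < 54.
Any 22nd integer completes one of the 10 pairs, so 22 choices force a sum of 54.

22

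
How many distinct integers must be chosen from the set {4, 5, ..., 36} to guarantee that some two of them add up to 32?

Two chosen integers sum to 32 exactly when both halves of some pair {x, 32−x} with 4 ≤ x ≤ 32−x ≤ 28 are chosen — 12 such pairs.
The remaining 9 elements (those with no distinct partner in range) can never complete a 32-sum, so the worst case takes all of them and one from each pair: 9 + 12 = 21.
The 22nd integer has to be the second member of some pair, so 21 + 1 = 22.

22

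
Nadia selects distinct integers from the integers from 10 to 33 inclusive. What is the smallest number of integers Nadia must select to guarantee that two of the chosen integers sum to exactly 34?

18

Group the elements by complementary pair {x, 34−x}: {10,24}, {11,23}, {12,22}, …, giving 7 two-element pairs, the single value 17 (it cannot pair with itself since the integers are distinct), and 9 integers whose partner 34−x falls outside [10,33].
Treating each of those 17 groups as a pigeonhole, one can pick one integer per group — 17 integers — with no two summing to 34.
The 18th integer lands in an occupied pair, forcing a sum of 34.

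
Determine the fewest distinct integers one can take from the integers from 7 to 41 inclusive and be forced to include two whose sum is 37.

24

Two chosen integers sum to 37 exactly when both halves of some pair {x, 37−x} with 7 ≤ x ≤ 37−x ≤ 30 are chosen — 12 such pairs.
The remaining 11 elements (those with no distinct partner in range) can never complete a 37-sum, so the worst case takes all of them and one from each pair: 11 + 12 = 23.
The 24th integer has to be the second member of some pair, so 23 + 1 = 24.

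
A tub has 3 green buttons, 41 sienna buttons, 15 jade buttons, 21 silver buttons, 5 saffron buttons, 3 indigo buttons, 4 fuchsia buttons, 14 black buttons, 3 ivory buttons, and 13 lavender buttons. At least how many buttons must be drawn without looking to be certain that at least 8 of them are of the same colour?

54

Put each drawn button into a box by colour. The largest draw with every box below 8 takes min(count, 7) from each colour; colours with fewer than 7 contribute all they have.
Σ min(cᵢ, 7) = 3 + 7 + 7 + 7 + 5 + 3 + 4 + 7 + 3 + 7 = 53.
Draw number 53 + 1 = 54 must push one box to 8.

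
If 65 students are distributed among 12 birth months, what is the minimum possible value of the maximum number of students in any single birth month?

By pigeonhole, the 12 birth months are the holes and the 65 students are the pigeons.
If every birth month held at most 5 students, the total would be at most 12 × 5 = 60, which is less than 65.
So some birth month holds at least ⌈65/12⌉ = 6 students.

6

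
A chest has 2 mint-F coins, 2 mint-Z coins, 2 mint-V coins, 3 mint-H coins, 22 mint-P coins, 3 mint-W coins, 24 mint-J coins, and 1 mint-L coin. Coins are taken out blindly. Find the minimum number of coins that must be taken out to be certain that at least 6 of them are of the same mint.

24

Put each drawn coin into a box by mint. The largest draw with every box below 6 takes min(count, 5) from each mint; mints with fewer than 5 contribute all they have.
Σ min(cᵢ, 5) = 2 + 2 + 2 + 3 + 5 + 3 + 5 + 1 = 23.
Draw number 23 + 1 = 24 must push one box to 6.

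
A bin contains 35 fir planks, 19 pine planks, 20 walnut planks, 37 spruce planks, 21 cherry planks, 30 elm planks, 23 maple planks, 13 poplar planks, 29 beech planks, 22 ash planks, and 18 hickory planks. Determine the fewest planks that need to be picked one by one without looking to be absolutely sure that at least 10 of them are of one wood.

By the pigeonhole principle, put each drawn plank into a box by wood. The largest draw with every box below 10 takes min(count, 9) from each wood.
Σ min(cᵢ, 9) = 9 + 9 + 9 + 9 + 9 + 9 + 9 + 9 + 9 + 9 + 9 = 99.
Draw number 99 + 1 = 100 must push one box to 10.

100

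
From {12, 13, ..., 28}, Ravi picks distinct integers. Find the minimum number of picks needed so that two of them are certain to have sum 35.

Group the elements by complementary pair {x, 35−x}: {12,23}, {13,22}, {14,21}, …, giving 6 two-element pairs and 5 integers whose partner 35−x falls outside [12,28].
By pigeonhole, treating each of those 11 groups as a pigeonhole, one can pick one integer per group — 11 integers — with no two summing to 35.
The 12th integer lands in an occupied pair, forcing a sum of 35.

12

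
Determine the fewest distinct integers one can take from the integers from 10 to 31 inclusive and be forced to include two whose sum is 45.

14

A set avoiding the sum 45 can contain at most one of each pair {x, 45−x}, plus the 4 elements whose complement lies outside the range.
The integers 10, …, 22 (13 of them) are such a set: any two sum to at least 10+11 = 21 and at most 21+22 = 43 < 45.
By the pigeonhole principle, any 14th integer completes one of the 9 pairs, so 14 choices force a sum of 45.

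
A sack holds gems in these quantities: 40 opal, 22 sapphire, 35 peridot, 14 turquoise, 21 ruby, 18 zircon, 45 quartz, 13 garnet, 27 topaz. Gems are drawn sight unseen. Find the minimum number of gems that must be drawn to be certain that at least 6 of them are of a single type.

46

The 9 types are the holes; the gems drawn are the pigeons.
To avoid 6 of any one type, the worst case takes at most 5 of each type.
That gives 5 + 5 + 5 + 5 + 5 + 5 + 5 + 5 + 5 = 45 gems with no type reaching 6.
The next gem forces some type to 6, so 45 + 1 = 46.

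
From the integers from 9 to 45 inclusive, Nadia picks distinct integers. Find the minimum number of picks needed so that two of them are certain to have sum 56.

Group the elements by complementary pair {x, 56−x}: {11,45}, {12,44}, {13,43}, …, giving 17 two-element pairs, the single value 28 (it cannot pair with itself since the integers are distinct), and 2 integers whose partner 56−x falls outside [9,45].
Pigeonhole: treating each of those 20 groups as a pigeonhole, one can pick one integer per group — 20 integers — with no two summing to 56.
The 21st integer lands in an occupied pair, forcing a sum of 56.

21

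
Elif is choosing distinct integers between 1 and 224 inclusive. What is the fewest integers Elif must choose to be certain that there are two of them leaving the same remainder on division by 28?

29

By the pigeonhole principle, the 28 residue classes mod 28 are the pigeonholes.
With 28 integers one could put 1 in each residue class and have no class reach 2.
The 29th integer pushes some class to 2, so 28·1 + 1 = 29.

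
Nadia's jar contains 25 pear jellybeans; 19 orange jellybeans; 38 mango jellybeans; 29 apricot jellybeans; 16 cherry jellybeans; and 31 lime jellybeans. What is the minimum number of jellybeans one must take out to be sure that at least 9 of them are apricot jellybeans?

138

In the worst case for collecting apricot jellybeans, every non-apricot jellybean comes out first.
There are 25 + 19 + 38 + 16 + 31 = 129 non-apricot jellybeans altogether.
After those, each further jellybean must be apricot, so 129 + 9 = 138 draws guarantee 9 apricot jellybeans.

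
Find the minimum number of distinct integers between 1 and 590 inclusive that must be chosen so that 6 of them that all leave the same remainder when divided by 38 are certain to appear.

191

By pigeonhole, the 38 residue classes mod 38 are the pigeonholes.
With 190 integers one could put 5 in each residue class and have no class reach 6.
The 191st integer pushes some class to 6, so 38·5 + 1 = 191.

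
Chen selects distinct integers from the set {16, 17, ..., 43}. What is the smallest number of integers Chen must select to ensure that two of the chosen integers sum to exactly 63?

Two chosen integers sum to 63 exactly when both halves of some pair {x, 63−x} with 20 ≤ x ≤ 63−x ≤ 43 are chosen — 12 such pairs.
The remaining 4 elements (those with no distinct partner in range) can never complete a 63-sum, so the worst case takes all of them and one from each pair: 4 + 12 = 16.
Pigeonhole: the 17th integer has to be the second member of some pair, so 16 + 1 = 17.

17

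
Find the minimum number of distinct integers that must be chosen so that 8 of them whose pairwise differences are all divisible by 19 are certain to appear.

Integers whose pairwise differences are multiples of 19 are exactly those sharing a remainder mod 19. The 19 residue classes mod 19 are the pigeonholes.
With 133 integers one could put 7 in each residue class and have no class reach 8.
The 134th integer pushes some class to 8, so 19·7 + 1 = 134.

134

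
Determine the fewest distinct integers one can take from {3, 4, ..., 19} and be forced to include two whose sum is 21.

10

Two chosen integers sum to 21 exactly when both halves of some pair {x, 21−x} with 3 ≤ x ≤ 21−x ≤ 18 are chosen — 8 such pairs.
The remaining 1 element (those with no distinct partner in range) can never complete a 21-sum, so the worst case takes all of them and one from each pair: 1 + 8 = 9.
The 10th integer has to be the second member of some pair, so 9 + 1 = 10.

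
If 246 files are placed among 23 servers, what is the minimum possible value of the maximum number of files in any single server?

11

The 23 servers are the holes and the 246 files are the pigeons.
If every server held at most 10 files, the total would be at most 23 × 10 = 230, which is less than 246.
So some server holds at least ⌈246/23⌉ = 11 files.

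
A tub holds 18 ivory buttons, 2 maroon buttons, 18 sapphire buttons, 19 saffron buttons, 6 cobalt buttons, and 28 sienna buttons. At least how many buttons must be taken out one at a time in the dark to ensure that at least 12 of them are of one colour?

The 6 colours are the holes; the buttons drawn are the pigeons.
To avoid 12 of any one colour, the worst case takes at most 11 of each colour, or every button of a colour that has fewer than 11.
That gives 11 + 2 + 11 + 11 + 6 + 11 = 52 buttons with no colour reaching 12.
The next button forces some colour to 12, so 52 + 1 = 53.

53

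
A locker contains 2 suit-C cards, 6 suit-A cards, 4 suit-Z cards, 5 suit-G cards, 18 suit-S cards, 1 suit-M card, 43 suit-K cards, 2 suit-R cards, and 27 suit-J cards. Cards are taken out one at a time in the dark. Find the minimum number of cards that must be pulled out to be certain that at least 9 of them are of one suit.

45

Put each drawn card into a box by suit. The largest draw with every box below 9 takes min(count, 8) from each suit; suits with fewer than 8 contribute all they have.
Σ min(cᵢ, 8) = 2 + 6 + 4 + 5 + 8 + 1 + 8 + 2 + 8 = 44.
Draw number 44 + 1 = 45 must push one box to 9.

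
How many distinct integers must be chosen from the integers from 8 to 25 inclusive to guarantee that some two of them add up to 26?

Two chosen integers sum to 26 exactly when both halves of some pair {x, 26−x} with 8 ≤ x ≤ 26−x ≤ 18 are chosen — 5 such pairs.
The remaining 8 elements (those with no distinct partner in range) can never complete a 26-sum, so the worst case takes all of them and one from each pair: 8 + 5 = 13.
The 14th integer has to be the second member of some pair, so 13 + 1 = 14.

14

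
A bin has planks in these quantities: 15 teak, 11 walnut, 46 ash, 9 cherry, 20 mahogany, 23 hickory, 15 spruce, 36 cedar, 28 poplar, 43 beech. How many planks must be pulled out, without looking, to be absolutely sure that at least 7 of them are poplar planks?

In the worst case for collecting poplar planks, every non-poplar plank comes out first.
There are 15 + 11 + 46 + 9 + 20 + 23 + 15 + 36 + 43 = 218 non-poplar planks altogether.
After those, each further plank must be poplar, so 218 + 7 = 225 draws guarantee 7 poplar planks.

225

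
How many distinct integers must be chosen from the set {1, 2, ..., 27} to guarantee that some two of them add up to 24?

17

Two chosen integers sum to 24 exactly when both halves of some pair {x, 24−x} with 1 ≤ x ≤ 24−x ≤ 23 are chosen — 11 such pairs.
The remaining 5 elements (those with no distinct partner in range) can never complete a 24-sum, so the worst case takes all of them and one from each pair: 5 + 11 = 16.
By pigeonhole, the 17th integer has to be the second member of some pair, so 16 + 1 = 17.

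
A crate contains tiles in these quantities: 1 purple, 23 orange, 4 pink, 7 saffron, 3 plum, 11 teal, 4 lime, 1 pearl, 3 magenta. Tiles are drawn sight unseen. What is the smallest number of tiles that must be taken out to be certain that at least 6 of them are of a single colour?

An adversary could hand out at most 5 tiles per colour (6 colours run out sooner): 1 + 5 + 4 + 5 + 3 + 5 + 4 + 1 + 3 = 31 tiles and still no colour has 6.
By pigeonhole, one more tile lands in a colour already at 5, so 32 draws are enough and 31 are not.

32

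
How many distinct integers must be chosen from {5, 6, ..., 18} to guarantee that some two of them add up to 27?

10

Two chosen integers sum to 27 exactly when both halves of some pair {x, 27−x} with 9 ≤ x ≤ 27−x ≤ 18 are chosen — 5 such pairs.
The remaining 4 elements (those with no distinct partner in range) can never complete a 27-sum, so the worst case takes all of them and one from each pair: 4 + 5 = 9.
By the pigeonhole principle, the 10th integer has to be the second member of some pair, so 9 + 1 = 10.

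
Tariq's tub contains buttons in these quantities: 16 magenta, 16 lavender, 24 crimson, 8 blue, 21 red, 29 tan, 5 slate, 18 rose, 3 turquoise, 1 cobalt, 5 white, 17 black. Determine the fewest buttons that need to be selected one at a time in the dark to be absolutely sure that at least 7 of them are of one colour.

An adversary could hand out at most 6 buttons per colour (4 colours run out sooner): 6 + 6 + 6 + 6 + 6 + 6 + 5 + 6 + 3 + 1 + 5 + 6 = 62 buttons and still no colour has 7.
By pigeonhole, one more button lands in a colour already at 6, so 63 draws are enough and 62 are not.

63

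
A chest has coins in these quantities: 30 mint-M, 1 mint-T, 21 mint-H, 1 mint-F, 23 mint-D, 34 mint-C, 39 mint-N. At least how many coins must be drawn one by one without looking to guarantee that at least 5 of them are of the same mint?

By the pigeonhole principle, the 7 mints are the holes; the coins drawn are the pigeons.
To avoid 5 of any one mint, the worst case takes at most 4 of each mint, or every coin of a mint that has fewer than 4.
That gives 4 + 1 + 4 + 1 + 4 + 4 + 4 = 22 coins with no mint reaching 5.
The next coin forces some mint to 5, so 22 + 1 = 23.

23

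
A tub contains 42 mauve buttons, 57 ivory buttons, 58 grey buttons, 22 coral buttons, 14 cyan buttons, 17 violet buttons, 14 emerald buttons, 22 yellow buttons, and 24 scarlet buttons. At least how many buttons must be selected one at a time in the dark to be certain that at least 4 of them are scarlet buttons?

In the worst case for collecting scarlet buttons, every non-scarlet button comes out first.
There are 42 + 57 + 58 + 22 + 14 + 17 + 14 + 22 = 246 non-scarlet buttons altogether.
After those, each further button must be scarlet, so 246 + 4 = 250 draws guarantee 4 scarlet buttons.

250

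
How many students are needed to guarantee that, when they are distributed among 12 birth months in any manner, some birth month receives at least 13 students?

145

With 144 students one could put exactly 12 in each of the 12 birth months, and no birth month would reach 13.
One more student must land in a birth month that already has 12, giving it 13.
So 12 × 12 + 1 = 145 students are required.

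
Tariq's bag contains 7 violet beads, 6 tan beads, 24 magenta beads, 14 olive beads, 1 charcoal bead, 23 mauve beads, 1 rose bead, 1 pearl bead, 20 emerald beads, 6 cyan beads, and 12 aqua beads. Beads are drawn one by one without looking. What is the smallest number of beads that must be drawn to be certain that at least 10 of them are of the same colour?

68

By pigeonhole, put each drawn bead into a box by colour. The largest draw with every box below 10 takes min(count, 9) from each colour; colours with fewer than 9 contribute all they have.
Σ min(cᵢ, 9) = 7 + 6 + 9 + 9 + 1 + 9 + 1 + 1 + 9 + 6 + 9 = 67.
Draw number 67 + 1 = 68 must push one box to 10.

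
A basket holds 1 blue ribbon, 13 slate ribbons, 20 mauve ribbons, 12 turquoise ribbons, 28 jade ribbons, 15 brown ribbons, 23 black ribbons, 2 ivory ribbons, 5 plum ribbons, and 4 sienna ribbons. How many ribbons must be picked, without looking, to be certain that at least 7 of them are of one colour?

49

An adversary could hand out at most 6 ribbons per colour (4 colours run out sooner): 1 + 6 + 6 + 6 + 6 + 6 + 6 + 2 + 5 + 4 = 48 ribbons and still no colour has 7.
By the pigeonhole principle, one more ribbon lands in a colour already at 6, so 49 draws are enough and 48 are not.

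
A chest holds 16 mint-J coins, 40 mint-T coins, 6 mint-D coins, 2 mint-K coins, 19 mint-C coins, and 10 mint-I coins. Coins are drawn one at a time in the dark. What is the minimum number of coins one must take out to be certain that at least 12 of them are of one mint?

52

Put each drawn coin into a box by mint. The largest draw with every box below 12 takes min(count, 11) from each mint; mints with fewer than 11 contribute all they have.
Σ min(cᵢ, 11) = 11 + 11 + 6 + 2 + 11 + 10 = 51.
Draw number 51 + 1 = 52 must push one box to 12.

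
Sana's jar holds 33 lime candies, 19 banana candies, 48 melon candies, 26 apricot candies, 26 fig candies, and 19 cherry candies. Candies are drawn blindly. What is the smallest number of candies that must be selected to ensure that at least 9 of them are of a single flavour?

An adversary could hand out at most 8 candies per flavour: 8 + 8 + 8 + 8 + 8 + 8 = 48 candies and still no flavour has 9.
Pigeonhole: one more candy lands in a flavour already at 8, so 49 draws are enough and 48 are not.

49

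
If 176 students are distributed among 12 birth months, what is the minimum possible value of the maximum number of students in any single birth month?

15

The 12 birth months are the holes and the 176 students are the pigeons.
If every birth month held at most 14 students, the total would be at most 12 × 14 = 168, which is less than 176.
So some birth month holds at least ⌈176/12⌉ = 15 students.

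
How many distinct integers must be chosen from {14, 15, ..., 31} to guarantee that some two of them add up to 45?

10

A set avoiding the sum 45 can contain at most one of each pair {x, 45−x}.
The integers 23, …, 31 (9 of them) are such a set: any two sum to at least 23+24 = 47 > 45.
By pigeonhole, any 10th integer completes one of the 9 pairs, so 10 choices force a sum of 45.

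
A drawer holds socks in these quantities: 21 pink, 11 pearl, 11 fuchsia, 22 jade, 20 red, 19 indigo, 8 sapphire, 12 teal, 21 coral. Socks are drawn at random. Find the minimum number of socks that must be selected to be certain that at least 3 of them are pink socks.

In the worst case for collecting pink socks, every non-pink sock comes out first.
There are 11 + 11 + 22 + 20 + 19 + 8 + 12 + 21 = 124 non-pink socks altogether.
After those, each further sock must be pink, so 124 + 3 = 127 draws guarantee 3 pink socks.

127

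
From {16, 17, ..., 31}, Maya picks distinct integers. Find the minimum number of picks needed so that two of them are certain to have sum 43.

A set avoiding the sum 43 can contain at most one of each pair {x, 43−x}, plus the 4 elements whose complement lies outside the range.
The integers 22, …, 31 (10 of them) are such a set: any two sum to at least 22+23 = 45 > 43.
Any 11th integer completes one of the 6 pairs, so 11 choices force a sum of 43.

11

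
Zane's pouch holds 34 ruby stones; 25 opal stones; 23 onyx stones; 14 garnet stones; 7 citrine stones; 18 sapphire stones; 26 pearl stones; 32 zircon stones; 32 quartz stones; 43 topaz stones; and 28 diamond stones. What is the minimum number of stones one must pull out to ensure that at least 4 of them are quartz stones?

254

In the worst case for collecting quartz stones, every non-quartz stone comes out first.
There are 34 + 25 + 23 + 14 + 7 + 18 + 26 + 32 + 43 + 28 = 250 non-quartz stones altogether.
After those, each further stone must be quartz, so 250 + 4 = 254 draws guarantee 4 quartz stones.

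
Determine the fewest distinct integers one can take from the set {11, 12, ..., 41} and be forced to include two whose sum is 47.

19

A set avoiding the sum 47 can contain at most one of each pair {x, 47−x}, plus the 5 elements whose complement lies outside the range.
The integers 24, …, 41 (18 of them) are such a set: any two sum to at least 24+25 = 49 > 47.
Any 19th integer completes one of the 13 pairs, so 19 choices force a sum of 47.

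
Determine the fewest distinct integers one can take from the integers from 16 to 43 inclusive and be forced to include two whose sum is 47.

21

A set avoiding the sum 47 can contain at most one of each pair {x, 47−x}, plus the 12 elements whose complement lies outside the range.
The integers 24, …, 43 (20 of them) are such a set: any two sum to at least 24+25 = 49 > 47.
By pigeonhole, any 21st integer completes one of the 8 pairs, so 21 choices force a sum of 47.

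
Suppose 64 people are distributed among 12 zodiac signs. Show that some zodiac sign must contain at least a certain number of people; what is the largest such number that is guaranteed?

By pigeonhole, the 12 zodiac signs are the holes and the 64 people are the pigeons.
If every zodiac sign held at most 5 people, the total would be at most 12 × 5 = 60, which is less than 64.
So some zodiac sign holds at least ⌈64/12⌉ = 6 people.

6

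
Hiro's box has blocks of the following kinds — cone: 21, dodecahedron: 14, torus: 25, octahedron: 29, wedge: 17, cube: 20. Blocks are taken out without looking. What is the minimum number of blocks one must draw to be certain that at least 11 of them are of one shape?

By pigeonhole, put each drawn block into a box by shape. The largest draw with every box below 11 takes min(count, 10) from each shape.
Σ min(cᵢ, 10) = 10 + 10 + 10 + 10 + 10 + 10 = 60.
Draw number 60 + 1 = 61 must push one box to 11.

61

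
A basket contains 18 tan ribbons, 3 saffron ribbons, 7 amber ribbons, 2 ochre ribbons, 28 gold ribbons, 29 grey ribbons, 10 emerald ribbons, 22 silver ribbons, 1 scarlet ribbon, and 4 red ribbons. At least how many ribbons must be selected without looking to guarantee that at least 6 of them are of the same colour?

By the pigeonhole principle, the 10 colours are the holes; the ribbons drawn are the pigeons.
To avoid 6 of any one colour, the worst case takes at most 5 of each colour, or every ribbon of a colour that has fewer than 5.
That gives 5 + 3 + 5 + 2 + 5 + 5 + 5 + 5 + 1 + 4 = 40 ribbons with no colour reaching 6.
The next ribbon forces some colour to 6, so 40 + 1 = 41.

41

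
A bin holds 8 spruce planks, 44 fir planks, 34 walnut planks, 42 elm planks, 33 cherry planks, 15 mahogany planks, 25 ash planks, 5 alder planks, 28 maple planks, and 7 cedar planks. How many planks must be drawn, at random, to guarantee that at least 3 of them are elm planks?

202

In the worst case for collecting elm planks, every non-elm plank comes out first.
There are 8 + 44 + 34 + 33 + 15 + 25 + 5 + 28 + 7 = 199 non-elm planks altogether.
After those, each further plank must be elm, so 199 + 3 = 202 draws guarantee 3 elm planks.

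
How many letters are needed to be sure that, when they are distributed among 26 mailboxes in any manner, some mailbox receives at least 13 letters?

313

With 312 letters one could put exactly 12 in each of the 26 mailboxes, and no mailbox would reach 13.
One more letter must land in a mailbox that already has 12, giving it 13.
So 26 × 12 + 1 = 313 letters are required.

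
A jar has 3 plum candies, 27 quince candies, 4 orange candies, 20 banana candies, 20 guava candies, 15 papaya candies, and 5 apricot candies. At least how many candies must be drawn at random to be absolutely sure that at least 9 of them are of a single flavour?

An adversary could hand out at most 8 candies per flavour (plum, orange, apricot run out sooner): 3 + 8 + 4 + 8 + 8 + 8 + 5 = 44 candies and still no flavour has 9.
One more candy lands in a flavour already at 8, so 45 draws are enough and 44 are not.

45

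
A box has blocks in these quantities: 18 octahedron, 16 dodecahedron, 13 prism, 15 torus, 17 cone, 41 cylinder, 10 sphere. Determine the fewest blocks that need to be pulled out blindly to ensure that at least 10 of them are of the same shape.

An adversary could hand out at most 9 blocks per shape: 9 + 9 + 9 + 9 + 9 + 9 + 9 = 63 blocks and still no shape has 10.
One more block lands in a shape already at 9, so 64 draws are enough and 63 are not.

64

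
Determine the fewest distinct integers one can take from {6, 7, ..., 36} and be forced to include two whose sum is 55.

23

A set avoiding the sum 55 can contain at most one of each pair {x, 55−x}, plus the 13 elements whose complement lies outside the range.
The integers 6, …, 27 (22 of them) are such a set: any two sum to at least 6+7 = 13 and at most 26+27 = 53 < 55.
By pigeonhole, any 23rd integer completes one of the 9 pairs, so 23 choices force a sum of 55.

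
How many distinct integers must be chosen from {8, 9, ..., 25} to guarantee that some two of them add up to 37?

A set avoiding the sum 37 can contain at most one of each pair {x, 37−x}, plus the 4 elements whose complement lies outside the range.
The integers 8, …, 18 (11 of them) are such a set: any two sum to at least 8+9 = 17 and at most 17+18 = 35 < 37.
Any 12th integer completes one of the 7 pairs, so 12 choices force a sum of 37.

12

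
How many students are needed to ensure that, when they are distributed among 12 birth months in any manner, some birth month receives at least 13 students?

With 144 students one could put exactly 12 in each of the 12 birth months, and no birth month would reach 13.
Pigeonhole: one more student must land in a birth month that already has 12, giving it 13.
So 12 × 12 + 1 = 145 students are required.

145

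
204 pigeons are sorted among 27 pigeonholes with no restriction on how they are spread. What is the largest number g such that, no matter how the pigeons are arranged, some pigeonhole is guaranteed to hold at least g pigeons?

The 27 pigeonholes are the holes and the 204 pigeons are the pigeons.
If every pigeonhole held at most 7 pigeons, the total would be at most 27 × 7 = 189, which is less than 204.
So some pigeonhole holds at least ⌈204/27⌉ = 8 pigeons.

8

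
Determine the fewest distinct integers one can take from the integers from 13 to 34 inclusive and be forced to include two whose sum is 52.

Two chosen integers sum to 52 exactly when both halves of some pair {x, 52−x} with 18 ≤ x ≤ 52−x ≤ 34 are chosen — 8 such pairs.
The remaining 6 elements (those with no distinct partner in range) can never complete a 52-sum, so the worst case takes all of them and one from each pair: 6 + 8 = 14.
By the pigeonhole principle, the 15th integer has to be the second member of some pair, so 14 + 1 = 15.

15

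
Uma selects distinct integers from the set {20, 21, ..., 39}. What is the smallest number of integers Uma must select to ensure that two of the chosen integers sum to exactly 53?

Group the elements by complementary pair {x, 53−x}: {20,33}, {21,32}, {22,31}, …, giving 7 two-element pairs and 6 integers whose partner 53−x falls outside [20,39].
Treating each of those 13 groups as a pigeonhole, one can pick one integer per group — 13 integers — with no two summing to 53.
The 14th integer lands in an occupied pair, forcing a sum of 53.

14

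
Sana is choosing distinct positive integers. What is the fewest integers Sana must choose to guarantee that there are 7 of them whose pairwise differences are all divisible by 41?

Integers whose pairwise differences are multiples of 41 are exactly those sharing a remainder mod 41. The 41 residue classes mod 41 are the pigeonholes.
With 246 integers one could put 6 in each residue class and have no class reach 7.
The 247th integer pushes some class to 7, so 41·6 + 1 = 247.

247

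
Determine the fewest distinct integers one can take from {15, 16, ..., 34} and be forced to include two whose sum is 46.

A set avoiding the sum 46 can contain at most one of each pair {x, 46−x}, plus the 4 elements whose complement lies outside the range or equal to its own complement.
The integers 23, …, 34 (12 of them) are such a set: any two sum to at least 23+24 = 47 > 46.
Any 13th integer completes one of the 8 pairs, so 13 choices force a sum of 46.

13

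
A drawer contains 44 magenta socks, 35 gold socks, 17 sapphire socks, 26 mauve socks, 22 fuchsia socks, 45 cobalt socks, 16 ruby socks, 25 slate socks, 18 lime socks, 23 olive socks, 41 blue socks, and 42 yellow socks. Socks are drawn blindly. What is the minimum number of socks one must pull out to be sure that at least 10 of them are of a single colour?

The 12 colours are the holes; the socks drawn are the pigeons.
To avoid 10 of any one colour, the worst case takes at most 9 of each colour.
That gives 9 + 9 + 9 + 9 + 9 + 9 + 9 + 9 + 9 + 9 + 9 + 9 = 108 socks with no colour reaching 10.
The next sock forces some colour to 10, so 108 + 1 = 109.

109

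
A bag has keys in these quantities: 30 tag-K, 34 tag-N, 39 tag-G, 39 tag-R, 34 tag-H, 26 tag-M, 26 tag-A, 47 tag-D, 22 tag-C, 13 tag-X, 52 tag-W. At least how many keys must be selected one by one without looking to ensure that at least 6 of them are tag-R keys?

In the worst case for collecting tag-R keys, every non-tag-R key comes out first.
There are 30 + 34 + 39 + 34 + 26 + 26 + 47 + 22 + 13 + 52 = 323 non-tag-R keys altogether.
After those, each further key must be tag-R, so 323 + 6 = 329 draws guarantee 6 tag-R keys.

329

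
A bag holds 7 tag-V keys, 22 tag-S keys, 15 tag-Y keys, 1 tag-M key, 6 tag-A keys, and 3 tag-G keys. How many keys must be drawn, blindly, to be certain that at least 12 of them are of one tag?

40

Pigeonhole: the 6 tags are the holes; the keys drawn are the pigeons.
To avoid 12 of any one tag, the worst case takes at most 11 of each tag, or every key of a tag that has fewer than 11.
That gives 7 + 11 + 11 + 1 + 6 + 3 = 39 keys with no tag reaching 12.
The next key forces some tag to 12, so 39 + 1 = 40.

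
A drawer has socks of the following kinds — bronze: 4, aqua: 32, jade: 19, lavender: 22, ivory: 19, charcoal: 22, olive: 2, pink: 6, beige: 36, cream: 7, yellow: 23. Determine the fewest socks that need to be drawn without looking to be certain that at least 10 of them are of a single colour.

83

The 11 colours are the holes; the socks drawn are the pigeons.
To avoid 10 of any one colour, the worst case takes at most 9 of each colour, or every sock of a colour that has fewer than 9.
That gives 4 + 9 + 9 + 9 + 9 + 9 + 2 + 6 + 9 + 7 + 9 = 82 socks with no colour reaching 10.
The next sock forces some colour to 10, so 82 + 1 = 83.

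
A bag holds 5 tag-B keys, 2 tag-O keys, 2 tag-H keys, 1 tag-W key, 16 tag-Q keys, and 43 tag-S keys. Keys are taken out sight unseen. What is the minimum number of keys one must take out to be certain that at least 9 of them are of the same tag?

27

By pigeonhole, put each drawn key into a box by tag. The largest draw with every box below 9 takes min(count, 8) from each tag; tags with fewer than 8 contribute all they have.
Σ min(cᵢ, 8) = 5 + 2 + 2 + 1 + 8 + 8 = 26.
Draw number 26 + 1 = 27 must push one box to 9.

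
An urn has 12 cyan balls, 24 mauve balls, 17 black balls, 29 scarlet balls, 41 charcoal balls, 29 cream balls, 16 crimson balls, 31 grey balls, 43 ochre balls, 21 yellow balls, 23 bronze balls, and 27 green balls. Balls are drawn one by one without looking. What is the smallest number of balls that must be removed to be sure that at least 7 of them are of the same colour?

By pigeonhole, put each drawn ball into a box by colour. The largest draw with every box below 7 takes min(count, 6) from each colour.
Σ min(cᵢ, 6) = 6 + 6 + 6 + 6 + 6 + 6 + 6 + 6 + 6 + 6 + 6 + 6 = 72.
Draw number 72 + 1 = 73 must push one box to 7.

73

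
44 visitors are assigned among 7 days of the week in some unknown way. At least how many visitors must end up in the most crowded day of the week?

7

The 7 days of the week are the holes and the 44 visitors are the pigeons.
If every day of the week held at most 6 visitors, the total would be at most 7 × 6 = 42, which is less than 44.
So some day of the week holds at least ⌈44/7⌉ = 7 visitors.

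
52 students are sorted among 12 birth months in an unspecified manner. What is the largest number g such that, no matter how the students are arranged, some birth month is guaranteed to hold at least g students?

5

The 12 birth months are the holes and the 52 students are the pigeons.
If every birth month held at most 4 students, the total would be at most 12 × 4 = 48, which is less than 52.
So some birth month holds at least ⌈52/12⌉ = 5 students.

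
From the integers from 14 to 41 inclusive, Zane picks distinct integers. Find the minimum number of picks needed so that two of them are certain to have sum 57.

Two chosen integers sum to 57 exactly when both halves of some pair {x, 57−x} with 16 ≤ x ≤ 57−x ≤ 41 are chosen — 13 such pairs.
The remaining 2 elements (those with no distinct partner in range) can never complete a 57-sum, so the worst case takes all of them and one from each pair: 2 + 13 = 15.
Pigeonhole: the 16th integer has to be the second member of some pair, so 15 + 1 = 16.

16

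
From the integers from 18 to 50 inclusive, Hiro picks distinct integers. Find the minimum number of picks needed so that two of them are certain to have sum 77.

22

A set avoiding the sum 77 can contain at most one of each pair {x, 77−x}, plus the 9 elements whose complement lies outside the range.
The integers 18, …, 38 (21 of them) are such a set: any two sum to at least 18+19 = 37 and at most 37+38 = 75 < 77.
Any 22nd integer completes one of the 12 pairs, so 22 choices force a sum of 77.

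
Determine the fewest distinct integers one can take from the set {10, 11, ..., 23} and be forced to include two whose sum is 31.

Group the elements by complementary pair {x, 31−x}: {10,21}, {11,20}, {12,19}, …, giving 6 two-element pairs and 2 integers whose partner 31−x falls outside [10,23].
By the pigeonhole principle, treating each of those 8 groups as a pigeonhole, one can pick one integer per group — 8 integers — with no two summing to 31.
The 9th integer lands in an occupied pair, forcing a sum of 31.

9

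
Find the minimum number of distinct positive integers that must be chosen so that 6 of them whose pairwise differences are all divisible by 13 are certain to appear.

Integers whose pairwise differences are multiples of 13 are exactly those sharing a remainder mod 13. By pigeonhole, the 13 residue classes mod 13 are the pigeonholes.
With 65 integers one could put 5 in each residue class and have no class reach 6.
The 66th integer pushes some class to 6, so 13·5 + 1 = 66.

66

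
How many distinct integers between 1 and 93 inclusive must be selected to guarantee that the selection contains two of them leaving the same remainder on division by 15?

16

The 15 residue classes mod 15 are the pigeonholes.
With 15 integers one could put 1 in each residue class and have no class reach 2.
The 16th integer pushes some class to 2, so 15·1 + 1 = 16.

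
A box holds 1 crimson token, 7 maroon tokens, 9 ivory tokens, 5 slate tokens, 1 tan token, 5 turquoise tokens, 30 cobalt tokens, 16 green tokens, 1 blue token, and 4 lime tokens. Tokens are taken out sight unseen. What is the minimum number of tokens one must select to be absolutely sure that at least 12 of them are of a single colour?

The 10 colours are the holes; the tokens drawn are the pigeons.
To avoid 12 of any one colour, the worst case takes at most 11 of each colour, or every token of a colour that has fewer than 11.
That gives 1 + 7 + 9 + 5 + 1 + 5 + 11 + 11 + 1 + 4 = 55 tokens with no colour reaching 12.
The next token forces some colour to 12, so 55 + 1 = 56.

56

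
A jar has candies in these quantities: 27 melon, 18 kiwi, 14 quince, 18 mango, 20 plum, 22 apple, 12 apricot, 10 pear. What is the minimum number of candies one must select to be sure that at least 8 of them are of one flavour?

57

An adversary could hand out at most 7 candies per flavour: 7 + 7 + 7 + 7 + 7 + 7 + 7 + 7 = 56 candies and still no flavour has 8.
One more candy lands in a flavour already at 7, so 57 draws are enough and 56 are not.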